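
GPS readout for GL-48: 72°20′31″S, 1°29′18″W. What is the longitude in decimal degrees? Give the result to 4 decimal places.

1° + 29′/60 + 18″/3600 = 1 + 0.48333 + 0.00500 = 1.4883°

1.4883°W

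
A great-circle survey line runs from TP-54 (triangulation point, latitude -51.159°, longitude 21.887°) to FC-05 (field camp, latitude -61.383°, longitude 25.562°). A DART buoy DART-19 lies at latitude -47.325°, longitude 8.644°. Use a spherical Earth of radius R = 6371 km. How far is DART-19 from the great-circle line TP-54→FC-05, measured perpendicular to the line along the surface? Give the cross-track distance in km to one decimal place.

921.0 km

δ₁₃ = central angle TP-54→DART-19 = 0.164765 rad  (haversine)
θ₁₃ = bearing TP-54→DART-19 = 288.788°,  θ₁₂ = bearing TP-54→FC-05 = 170.229°
dₓₜ = R·arcsin(sin δ₁₃ · sin(θ₁₃ − θ₁₂)) = 6371·arcsin(0.16402·sin(118.559°)) = 921.026 km
|dₓₜ| = 921.026 km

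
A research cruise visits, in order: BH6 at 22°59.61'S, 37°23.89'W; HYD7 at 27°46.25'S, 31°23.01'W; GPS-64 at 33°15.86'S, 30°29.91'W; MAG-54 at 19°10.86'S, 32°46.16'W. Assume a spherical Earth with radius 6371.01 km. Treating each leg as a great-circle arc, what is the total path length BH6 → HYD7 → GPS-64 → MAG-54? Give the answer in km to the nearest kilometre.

BH6: φ = -22.99350°, λ = -37.39817°
HYD7: φ = -27.77083°, λ = -31.38350°
GPS-64: φ = -33.26433°, λ = -30.49850°
MAG-54: φ = -19.18100°, λ = -32.76933°
BH6→HYD7: c = 0.126242 rad, d = 804.29 km
HYD7→GPS-64: c = 0.096797 rad, d = 616.70 km
GPS-64→MAG-54: c = 0.248336 rad, d = 1582.15 km
Total = 804.29 + 616.70 + 1582.15 = 3003.14 km

3003 km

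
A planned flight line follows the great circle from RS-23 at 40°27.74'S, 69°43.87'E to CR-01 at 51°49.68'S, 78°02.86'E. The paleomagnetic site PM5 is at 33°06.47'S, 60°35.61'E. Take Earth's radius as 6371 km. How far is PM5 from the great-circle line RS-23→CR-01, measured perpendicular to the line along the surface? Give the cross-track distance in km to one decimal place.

RS-23: φ = -40.46233°, λ = +69.73117°
CR-01: φ = -51.82800°, λ = +78.04767°
PM5: φ = -33.10783°, λ = +60.59350°
δ₁₃ = central angle RS-23→PM5 = 0.180882 rad  (haversine)
θ₁₃ = bearing RS-23→PM5 = 312.316°,  θ₁₂ = bearing RS-23→CR-01 = 156.054°
dₓₜ = R·arcsin(sin δ₁₃ · sin(θ₁₃ − θ₁₂)) = 6371·arcsin(0.17990·sin(156.262°)) = 461.785 km
|dₓₜ| = 461.785 km

461.8 km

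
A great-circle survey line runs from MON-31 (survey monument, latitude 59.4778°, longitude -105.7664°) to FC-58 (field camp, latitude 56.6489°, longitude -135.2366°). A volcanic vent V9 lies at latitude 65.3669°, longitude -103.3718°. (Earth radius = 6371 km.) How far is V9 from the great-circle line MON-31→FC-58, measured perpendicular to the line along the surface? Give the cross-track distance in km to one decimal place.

661.1 km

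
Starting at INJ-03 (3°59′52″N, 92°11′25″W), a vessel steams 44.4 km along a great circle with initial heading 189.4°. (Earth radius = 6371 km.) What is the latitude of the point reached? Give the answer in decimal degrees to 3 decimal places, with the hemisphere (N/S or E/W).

3.604°N

INJ-03: φ = +3.99778°, λ = -92.19028°
δ = d/R = 44.4/6371 = 0.006969 rad
φ₂ = arcsin(sin φ₁ cos δ + cos φ₁ sin δ cos θ)
   = arcsin(0.06972·0.99998 + 0.99757·0.00697·-0.98657) = 3.60384°
λ₂ = λ₁ + atan2(sin θ sin δ cos φ₁, cos δ − sin φ₁ sin φ₂) = -92.25562°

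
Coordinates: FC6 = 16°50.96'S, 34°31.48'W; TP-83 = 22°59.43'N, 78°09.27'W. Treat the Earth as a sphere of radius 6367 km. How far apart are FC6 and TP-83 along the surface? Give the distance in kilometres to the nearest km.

FC6: φ = -16.84933°, λ = -34.52467°
TP-83: φ = +22.99050°, λ = -78.15450°
Δφ = 39.8398°,  Δλ = -43.6298°
a = sin²(Δφ/2) + cos φ₁ cos φ₂ sin²(Δλ/2) = 0.237748
c = 2·arcsin(√a) = 1.018664 rad = 58.3652°
d = R·c = 6367 × 1.018664 = 6485.8 km

6486 km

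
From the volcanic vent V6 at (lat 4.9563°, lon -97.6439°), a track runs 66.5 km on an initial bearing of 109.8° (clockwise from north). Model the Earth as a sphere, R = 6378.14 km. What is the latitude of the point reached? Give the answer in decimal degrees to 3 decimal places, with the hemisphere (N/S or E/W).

4.754°N

δ = d/R = 66.5/6378.14 = 0.010426 rad
φ₂ = arcsin(sin φ₁ cos δ + cos φ₁ sin δ cos θ)
   = arcsin(0.08640·0.99995 + 0.99626·0.01043·-0.33874) = 4.75371°
λ₂ = λ₁ + atan2(sin θ sin δ cos φ₁, cos δ − sin φ₁ sin φ₂) = -97.07990°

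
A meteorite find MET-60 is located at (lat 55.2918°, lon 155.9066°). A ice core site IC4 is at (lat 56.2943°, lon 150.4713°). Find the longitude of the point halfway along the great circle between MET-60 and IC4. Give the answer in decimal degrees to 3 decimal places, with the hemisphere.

Bx = cos φ₂ cos Δλ = 0.552432,  By = cos φ₂ sin Δλ = -0.052564
φₘ = atan2(sin φ₁ + sin φ₂, √((cos φ₁ + Bx)² + By²)) = 55.82302°
λₘ = λ₁ + atan2(By, cos φ₁ + Bx) = 153.22395°

153.224°E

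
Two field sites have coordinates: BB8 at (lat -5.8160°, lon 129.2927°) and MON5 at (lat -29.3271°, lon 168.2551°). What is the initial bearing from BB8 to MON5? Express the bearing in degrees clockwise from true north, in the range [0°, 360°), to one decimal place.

Δλ = 38.9624°
y = sin Δλ · cos φ₂ = 0.548220
x = cos φ₁ sin φ₂ − sin φ₁ cos φ₂ cos Δλ = -0.418579
θ = atan2(y, x) = 127.3626° → 127.3626° (mod 360°)

127.4°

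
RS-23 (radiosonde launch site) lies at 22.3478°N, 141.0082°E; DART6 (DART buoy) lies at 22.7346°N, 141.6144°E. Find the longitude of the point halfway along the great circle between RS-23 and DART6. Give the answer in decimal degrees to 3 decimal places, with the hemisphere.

Bx = cos φ₂ cos Δλ = 0.922253,  By = cos φ₂ sin Δλ = 0.009758
φₘ = atan2(sin φ₁ + sin φ₂, √((cos φ₁ + Bx)² + By²)) = 22.54148°
λₘ = λ₁ + atan2(By, cos φ₁ + Bx) = 141.31088°

141.311°E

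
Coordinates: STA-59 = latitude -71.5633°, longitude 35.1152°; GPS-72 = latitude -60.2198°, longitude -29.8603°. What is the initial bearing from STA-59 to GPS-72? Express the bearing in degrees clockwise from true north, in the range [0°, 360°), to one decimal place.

Δλ = -64.9755°
y = sin Δλ · cos φ₂ = -0.450050
x = cos φ₁ sin φ₂ − sin φ₁ cos φ₂ cos Δλ = -0.075178
θ = atan2(y, x) = -99.4834° → 260.5166° (mod 360°)

260.5°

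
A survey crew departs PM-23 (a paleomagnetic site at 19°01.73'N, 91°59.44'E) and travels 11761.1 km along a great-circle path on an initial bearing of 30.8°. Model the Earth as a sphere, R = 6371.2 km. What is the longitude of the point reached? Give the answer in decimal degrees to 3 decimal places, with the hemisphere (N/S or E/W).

PM-23: φ = +19.02883°, λ = +91.99067°
δ = d/R = 11761.1/6371.2 = 1.845979 rad
φ₂ = arcsin(sin φ₁ cos δ + cos φ₁ sin δ cos θ)
   = arcsin(0.32604·-0.27172 + 0.94535·0.96238·0.85896) = 43.85824°
λ₂ = λ₁ + atan2(sin θ sin δ cos φ₁, cos δ − sin φ₁ sin φ₂) = -131.12007°

131.120°W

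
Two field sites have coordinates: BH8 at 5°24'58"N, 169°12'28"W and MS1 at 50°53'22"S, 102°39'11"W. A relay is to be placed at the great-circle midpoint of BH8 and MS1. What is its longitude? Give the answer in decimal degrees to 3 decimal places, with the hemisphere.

BH8: φ = +5.41611°, λ = -169.20778°
MS1: φ = -50.88944°, λ = -102.65306°
Bx = cos φ₂ cos Δλ = 0.250986,  By = cos φ₂ sin Δλ = 0.578739
φₘ = atan2(sin φ₁ + sin φ₂, √((cos φ₁ + Bx)² + By²)) = -26.37738°
λₘ = λ₁ + atan2(By, cos φ₁ + Bx) = -144.30313°

144.303°W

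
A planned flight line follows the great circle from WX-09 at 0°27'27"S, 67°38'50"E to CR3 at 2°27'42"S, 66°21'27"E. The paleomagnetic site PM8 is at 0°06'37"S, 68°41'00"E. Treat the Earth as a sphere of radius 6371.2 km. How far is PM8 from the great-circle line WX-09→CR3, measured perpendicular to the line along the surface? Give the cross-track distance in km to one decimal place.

76.0 km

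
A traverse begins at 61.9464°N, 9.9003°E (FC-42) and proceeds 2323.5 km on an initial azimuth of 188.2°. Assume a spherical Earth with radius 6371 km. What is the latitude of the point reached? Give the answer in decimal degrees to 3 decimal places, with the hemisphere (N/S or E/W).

δ = d/R = 2323.5/6371 = 0.364699 rad
φ₂ = arcsin(sin φ₁ cos δ + cos φ₁ sin δ cos θ)
   = arcsin(0.88251·0.93423 + 0.47030·0.35667·-0.98978) = 41.18109°
λ₂ = λ₁ + atan2(sin θ sin δ cos φ₁, cos δ − sin φ₁ sin φ₂) = 6.02466°

41.181°N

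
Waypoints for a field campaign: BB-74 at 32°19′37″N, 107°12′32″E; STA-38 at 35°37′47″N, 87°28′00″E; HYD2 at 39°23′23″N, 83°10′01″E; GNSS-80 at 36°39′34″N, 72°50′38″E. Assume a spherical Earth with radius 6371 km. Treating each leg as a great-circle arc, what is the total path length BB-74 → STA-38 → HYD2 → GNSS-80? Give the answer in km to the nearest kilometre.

BB-74: φ = +32.32694°, λ = +107.20889°
STA-38: φ = +35.62972°, λ = +87.46667°
HYD2: φ = +39.38972°, λ = +83.16694°
GNSS-80: φ = +36.65944°, λ = +72.84389°
BB-74→STA-38: c = 0.290960 rad, d = 1853.71 km
STA-38→HYD2: c = 0.088578 rad, d = 564.33 km
HYD2→GNSS-80: c = 0.149610 rad, d = 953.17 km
Total = 1853.71 + 564.33 + 953.17 = 3371.21 km

3371 km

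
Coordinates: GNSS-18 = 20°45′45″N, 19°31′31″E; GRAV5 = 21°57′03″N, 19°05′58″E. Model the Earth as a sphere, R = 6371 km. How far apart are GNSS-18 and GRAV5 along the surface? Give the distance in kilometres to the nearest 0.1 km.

139.3 km

GNSS-18: φ = +20.76250°, λ = +19.52528°
GRAV5: φ = +21.95083°, λ = +19.09944°
Δφ = 1.1883°,  Δλ = -0.4258°
a = sin²(Δφ/2) + cos φ₁ cos φ₂ sin²(Δλ/2) = 0.000120
c = 2·arcsin(√a) = 0.021865 rad = 1.2528°
d = R·c = 6371 × 0.021865 = 139.3 km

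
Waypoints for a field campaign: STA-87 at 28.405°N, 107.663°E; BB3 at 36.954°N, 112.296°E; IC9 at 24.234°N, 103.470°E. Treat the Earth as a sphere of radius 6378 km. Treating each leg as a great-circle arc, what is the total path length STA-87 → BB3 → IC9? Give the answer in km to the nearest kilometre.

STA-87→BB3: c = 0.163937 rad, d = 1045.59 km
BB3→IC9: c = 0.258286 rad, d = 1647.35 km
Total = 1045.59 + 1647.35 = 2692.94 km

2693 km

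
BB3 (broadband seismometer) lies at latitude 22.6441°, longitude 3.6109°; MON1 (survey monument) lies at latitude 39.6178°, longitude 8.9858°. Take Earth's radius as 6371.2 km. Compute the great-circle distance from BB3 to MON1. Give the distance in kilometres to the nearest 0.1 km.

Δφ = 16.9737°,  Δλ = 5.3749°
a = sin²(Δφ/2) + cos φ₁ cos φ₂ sin²(Δλ/2) = 0.023344
c = 2·arcsin(√a) = 0.306773 rad = 17.5768°
d = R·c = 6371.2 × 0.306773 = 1954.5 km

1954.5 km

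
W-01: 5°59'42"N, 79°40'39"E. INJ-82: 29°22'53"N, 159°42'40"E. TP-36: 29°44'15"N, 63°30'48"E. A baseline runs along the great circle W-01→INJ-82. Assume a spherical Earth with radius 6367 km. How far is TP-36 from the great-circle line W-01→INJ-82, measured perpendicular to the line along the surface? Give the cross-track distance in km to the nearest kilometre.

W-01: φ = +5.99500°, λ = +79.67750°
INJ-82: φ = +29.38139°, λ = +159.71111°
TP-36: φ = +29.73750°, λ = +63.51333°
δ₁₃ = central angle W-01→TP-36 = 0.492347 rad  (haversine)
θ₁₃ = bearing W-01→TP-36 = 329.244°,  θ₁₂ = bearing W-01→INJ-82 = 61.181°
dₓₜ = R·arcsin(sin δ₁₃ · sin(θ₁₃ − θ₁₂)) = 6367·arcsin(0.47270·sin(268.063°)) = -3132.821 km
|dₓₜ| = 3132.821 km

3133 km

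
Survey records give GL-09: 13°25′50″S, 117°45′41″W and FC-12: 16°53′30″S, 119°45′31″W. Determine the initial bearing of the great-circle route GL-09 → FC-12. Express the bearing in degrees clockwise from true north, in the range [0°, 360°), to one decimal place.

208.9°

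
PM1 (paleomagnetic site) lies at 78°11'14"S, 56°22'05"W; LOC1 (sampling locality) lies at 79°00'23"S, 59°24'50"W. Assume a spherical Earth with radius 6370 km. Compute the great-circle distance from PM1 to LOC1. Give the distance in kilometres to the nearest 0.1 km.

PM1: φ = -78.18722°, λ = -56.36806°
LOC1: φ = -79.00639°, λ = -59.41389°
Δφ = -0.8192°,  Δλ = -3.0458°
a = sin²(Δφ/2) + cos φ₁ cos φ₂ sin²(Δλ/2) = 0.000079
c = 2·arcsin(√a) = 0.017740 rad = 1.0164°
d = R·c = 6370 × 0.017740 = 113.0 km

113.0 km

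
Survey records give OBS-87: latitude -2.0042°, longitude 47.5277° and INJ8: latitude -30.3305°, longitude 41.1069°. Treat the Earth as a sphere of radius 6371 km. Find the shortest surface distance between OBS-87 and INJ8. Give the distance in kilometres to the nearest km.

3222 km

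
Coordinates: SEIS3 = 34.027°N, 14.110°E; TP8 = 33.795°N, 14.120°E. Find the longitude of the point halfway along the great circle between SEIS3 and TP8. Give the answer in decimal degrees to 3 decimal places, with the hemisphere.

Bx = cos φ₂ cos Δλ = 0.831033,  By = cos φ₂ sin Δλ = 0.000145
φₘ = atan2(sin φ₁ + sin φ₂, √((cos φ₁ + Bx)² + By²)) = 33.91100°
λₘ = λ₁ + atan2(By, cos φ₁ + Bx) = 14.11501°

14.115°E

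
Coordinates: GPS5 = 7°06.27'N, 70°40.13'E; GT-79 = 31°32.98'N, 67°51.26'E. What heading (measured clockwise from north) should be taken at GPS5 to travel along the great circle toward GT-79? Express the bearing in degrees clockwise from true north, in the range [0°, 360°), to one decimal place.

354.2°

GPS5: φ = +7.10450°, λ = +70.66883°
GT-79: φ = +31.54967°, λ = +67.85433°
Δλ = -2.8145°
y = sin Δλ · cos φ₂ = -0.041845
x = cos φ₁ sin φ₂ − sin φ₁ cos φ₂ cos Δλ = 0.413949
θ = atan2(y, x) = -5.7722° → 354.2278° (mod 360°)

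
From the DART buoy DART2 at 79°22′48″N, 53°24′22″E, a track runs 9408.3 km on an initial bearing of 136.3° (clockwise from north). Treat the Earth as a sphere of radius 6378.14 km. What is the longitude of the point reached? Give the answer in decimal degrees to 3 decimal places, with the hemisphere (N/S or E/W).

96.897°E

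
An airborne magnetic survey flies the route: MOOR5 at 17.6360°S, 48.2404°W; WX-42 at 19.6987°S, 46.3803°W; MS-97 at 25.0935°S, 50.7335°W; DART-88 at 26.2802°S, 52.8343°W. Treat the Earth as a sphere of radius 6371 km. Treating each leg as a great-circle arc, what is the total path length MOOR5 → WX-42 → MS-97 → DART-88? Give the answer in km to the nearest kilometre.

1298 km

MOOR5→WX-42: c = 0.047349 rad, d = 301.66 km
WX-42→MS-97: c = 0.117449 rad, d = 748.27 km
MS-97→DART-88: c = 0.038996 rad, d = 248.44 km
Total = 301.66 + 748.27 + 248.44 = 1298.37 km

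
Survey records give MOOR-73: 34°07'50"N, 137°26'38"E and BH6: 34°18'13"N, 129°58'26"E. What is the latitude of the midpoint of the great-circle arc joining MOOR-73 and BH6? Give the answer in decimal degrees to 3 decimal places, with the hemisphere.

34.274°N

MOOR-73: φ = +34.13056°, λ = +137.44389°
BH6: φ = +34.30361°, λ = +129.97389°
Bx = cos φ₂ cos Δλ = 0.819052,  By = cos φ₂ sin Δλ = -0.107394
φₘ = atan2(sin φ₁ + sin φ₂, √((cos φ₁ + Bx)² + By²)) = 34.27375°
λₘ = λ₁ + atan2(By, cos φ₁ + Bx) = 133.71273°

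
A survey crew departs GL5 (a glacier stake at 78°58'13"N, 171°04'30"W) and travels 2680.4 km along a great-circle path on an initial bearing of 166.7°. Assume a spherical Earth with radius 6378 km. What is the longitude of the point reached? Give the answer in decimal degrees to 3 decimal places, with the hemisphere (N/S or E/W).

161.633°W

GL5: φ = +78.97028°, λ = -171.07500°
δ = d/R = 2680.4/6378 = 0.420257 rad
φ₂ = arcsin(sin φ₁ cos δ + cos φ₁ sin δ cos θ)
   = arcsin(0.98153·0.91298 + 0.19132·0.40800·-0.97318) = 55.10043°
λ₂ = λ₁ + atan2(sin θ sin δ cos φ₁, cos δ − sin φ₁ sin φ₂) = -161.63298°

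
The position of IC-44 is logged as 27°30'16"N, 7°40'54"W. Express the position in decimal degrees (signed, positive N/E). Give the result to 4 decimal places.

+27.5044°, -7.6817°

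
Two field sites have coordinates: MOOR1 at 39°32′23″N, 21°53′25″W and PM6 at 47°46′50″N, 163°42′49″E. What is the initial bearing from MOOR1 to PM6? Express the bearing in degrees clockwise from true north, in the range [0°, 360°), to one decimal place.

356.2°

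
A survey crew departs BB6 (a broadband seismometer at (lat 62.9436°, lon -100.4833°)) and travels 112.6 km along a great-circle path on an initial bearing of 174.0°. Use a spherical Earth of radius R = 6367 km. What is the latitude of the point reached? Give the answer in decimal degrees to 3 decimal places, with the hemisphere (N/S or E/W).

61.936°N

δ = d/R = 112.6/6367 = 0.017685 rad
φ₂ = arcsin(sin φ₁ cos δ + cos φ₁ sin δ cos θ)
   = arcsin(0.89056·0.99984 + 0.45487·0.01768·-0.99452) = 61.93569°
λ₂ = λ₁ + atan2(sin θ sin δ cos φ₁, cos δ − sin φ₁ sin φ₂) = -100.25818°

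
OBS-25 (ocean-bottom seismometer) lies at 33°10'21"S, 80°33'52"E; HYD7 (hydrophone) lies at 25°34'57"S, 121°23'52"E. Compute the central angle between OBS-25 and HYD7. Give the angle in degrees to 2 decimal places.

36.15°

OBS-25: φ = -33.17250°, λ = +80.56444°
HYD7: φ = -25.58250°, λ = +121.39778°
Δφ = 7.5900°,  Δλ = 40.8333°
a = sin²(Δφ/2) + cos φ₁ cos φ₂ sin²(Δλ/2) = 0.096255
c = 2·arcsin(√a) = 0.630911 rad = 36.1485°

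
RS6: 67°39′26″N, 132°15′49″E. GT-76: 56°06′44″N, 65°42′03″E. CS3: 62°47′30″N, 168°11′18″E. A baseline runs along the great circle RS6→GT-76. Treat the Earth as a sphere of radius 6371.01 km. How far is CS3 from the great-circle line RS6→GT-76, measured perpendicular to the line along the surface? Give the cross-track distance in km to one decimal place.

RS6: φ = +67.65722°, λ = +132.26361°
GT-76: φ = +56.11222°, λ = +65.70083°
CS3: φ = +62.79167°, λ = +168.18833°
δ₁₃ = central angle RS6→CS3 = 0.271629 rad  (haversine)
θ₁₃ = bearing RS6→CS3 = 90.935°,  θ₁₂ = bearing RS6→GT-76 = 282.184°
dₓₜ = R·arcsin(sin δ₁₃ · sin(θ₁₃ − θ₁₂)) = 6371.01·arcsin(0.26830·sin(-191.249°)) = 333.595 km
|dₓₜ| = 333.595 km

333.6 km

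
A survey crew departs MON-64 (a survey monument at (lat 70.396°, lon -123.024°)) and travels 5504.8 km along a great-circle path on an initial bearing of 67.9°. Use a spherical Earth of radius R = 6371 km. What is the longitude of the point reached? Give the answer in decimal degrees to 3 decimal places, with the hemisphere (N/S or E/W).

δ = d/R = 5504.8/6371 = 0.864040 rad
φ₂ = arcsin(sin φ₁ cos δ + cos φ₁ sin δ cos θ)
   = arcsin(0.94203·0.64937 + 0.33552·0.76047·0.37622) = 45.04997°
λ₂ = λ₁ + atan2(sin θ sin δ cos φ₁, cos δ − sin φ₁ sin φ₂) = -28.83160°

28.832°W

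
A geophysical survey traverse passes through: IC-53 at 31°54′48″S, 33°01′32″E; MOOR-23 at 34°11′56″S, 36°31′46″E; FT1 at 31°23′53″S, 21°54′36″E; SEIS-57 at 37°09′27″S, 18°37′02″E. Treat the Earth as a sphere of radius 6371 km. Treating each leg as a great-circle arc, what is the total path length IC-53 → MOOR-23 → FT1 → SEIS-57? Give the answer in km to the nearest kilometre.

IC-53: φ = -31.91333°, λ = +33.02556°
MOOR-23: φ = -34.19889°, λ = +36.52944°
FT1: φ = -31.39806°, λ = +21.91000°
SEIS-57: φ = -37.15750°, λ = +18.61722°
IC-53→MOOR-23: c = 0.064941 rad, d = 413.74 km
MOOR-23→FT1: c = 0.219767 rad, d = 1400.13 km
FT1→SEIS-57: c = 0.111153 rad, d = 708.15 km
Total = 413.74 + 1400.13 + 708.15 = 2522.03 km

2522 km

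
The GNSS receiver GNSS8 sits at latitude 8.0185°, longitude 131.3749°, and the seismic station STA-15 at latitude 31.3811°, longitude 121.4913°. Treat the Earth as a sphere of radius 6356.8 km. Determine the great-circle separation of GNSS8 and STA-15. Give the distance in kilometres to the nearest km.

Δφ = 23.3626°,  Δλ = -9.8836°
a = sin²(Δφ/2) + cos φ₁ cos φ₂ sin²(Δλ/2) = 0.047266
c = 2·arcsin(√a) = 0.438318 rad = 25.1137°
d = R·c = 6356.8 × 0.438318 = 2786.3 km

2786 km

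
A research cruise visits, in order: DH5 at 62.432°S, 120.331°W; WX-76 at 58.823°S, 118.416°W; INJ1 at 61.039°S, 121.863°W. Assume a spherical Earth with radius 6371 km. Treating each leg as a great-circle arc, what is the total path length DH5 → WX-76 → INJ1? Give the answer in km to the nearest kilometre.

727 km

DH5→WX-76: c = 0.065080 rad, d = 414.62 km
WX-76→INJ1: c = 0.049022 rad, d = 312.32 km
Total = 414.62 + 312.32 = 726.94 km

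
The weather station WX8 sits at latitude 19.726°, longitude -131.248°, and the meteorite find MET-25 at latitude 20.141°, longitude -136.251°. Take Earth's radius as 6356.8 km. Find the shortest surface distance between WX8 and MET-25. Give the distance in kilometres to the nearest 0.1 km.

523.8 km

Δφ = 0.4150°,  Δλ = -5.0030°
a = sin²(Δφ/2) + cos φ₁ cos φ₂ sin²(Δλ/2) = 0.001697
c = 2·arcsin(√a) = 0.082403 rad = 4.7214°
d = R·c = 6356.8 × 0.082403 = 523.8 km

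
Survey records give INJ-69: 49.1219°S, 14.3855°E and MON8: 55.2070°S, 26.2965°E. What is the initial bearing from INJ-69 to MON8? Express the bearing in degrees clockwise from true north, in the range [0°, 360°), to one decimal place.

Δλ = 11.9110°
y = sin Δλ · cos φ₂ = 0.117770
x = cos φ₁ sin φ₂ − sin φ₁ cos φ₂ cos Δλ = -0.115295
θ = atan2(y, x) = 134.3915° → 134.3915° (mod 360°)

134.4°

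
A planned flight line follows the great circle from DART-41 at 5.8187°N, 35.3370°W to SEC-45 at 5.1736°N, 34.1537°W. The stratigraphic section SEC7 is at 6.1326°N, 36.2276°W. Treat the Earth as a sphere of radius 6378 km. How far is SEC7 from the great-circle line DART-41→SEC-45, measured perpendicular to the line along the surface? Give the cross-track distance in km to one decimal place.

δ₁₃ = central angle DART-41→SEC7 = 0.016401 rad  (haversine)
θ₁₃ = bearing DART-41→SEC7 = 289.560°,  θ₁₂ = bearing DART-41→SEC-45 = 118.651°
dₓₜ = R·arcsin(sin δ₁₃ · sin(θ₁₃ − θ₁₂)) = 6378·arcsin(0.01640·sin(170.908°)) = 16.529 km
|dₓₜ| = 16.529 km

16.5 km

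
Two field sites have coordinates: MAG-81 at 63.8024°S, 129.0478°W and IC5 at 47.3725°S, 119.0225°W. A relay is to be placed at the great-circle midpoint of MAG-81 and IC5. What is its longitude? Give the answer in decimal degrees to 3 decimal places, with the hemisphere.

Bx = cos φ₂ cos Δλ = 0.666889,  By = cos φ₂ sin Δλ = 0.117894
φₘ = atan2(sin φ₁ + sin φ₂, √((cos φ₁ + Bx)² + By²)) = -55.68519°
λₘ = λ₁ + atan2(By, cos φ₁ + Bx) = -122.97617°

122.976°W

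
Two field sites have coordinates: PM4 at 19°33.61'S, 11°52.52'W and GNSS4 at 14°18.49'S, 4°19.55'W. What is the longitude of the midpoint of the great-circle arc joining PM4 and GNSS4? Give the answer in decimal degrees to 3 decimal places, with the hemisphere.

8.048°W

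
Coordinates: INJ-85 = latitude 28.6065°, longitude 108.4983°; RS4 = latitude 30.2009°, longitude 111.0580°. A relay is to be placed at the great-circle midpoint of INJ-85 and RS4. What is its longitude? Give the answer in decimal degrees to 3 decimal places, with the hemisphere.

Bx = cos φ₂ cos Δλ = 0.863405,  By = cos φ₂ sin Δλ = 0.038598
φₘ = atan2(sin φ₁ + sin φ₂, √((cos φ₁ + Bx)² + By²)) = 29.40981°
λₘ = λ₁ + atan2(By, cos φ₁ + Bx) = 109.76811°

109.768°E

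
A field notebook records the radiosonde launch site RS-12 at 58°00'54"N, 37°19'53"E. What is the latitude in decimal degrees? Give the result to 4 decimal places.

58° + 0′/60 + 54″/3600 = 58 + 0.00000 + 0.01500 = 58.0150°

58.0150°N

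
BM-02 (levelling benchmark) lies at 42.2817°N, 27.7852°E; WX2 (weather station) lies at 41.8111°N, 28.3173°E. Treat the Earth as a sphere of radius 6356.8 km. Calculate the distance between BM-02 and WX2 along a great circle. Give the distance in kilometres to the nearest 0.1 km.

Δφ = -0.4706°,  Δλ = 0.5321°
a = sin²(Δφ/2) + cos φ₁ cos φ₂ sin²(Δλ/2) = 0.000029
c = 2·arcsin(√a) = 0.010725 rad = 0.6145°
d = R·c = 6356.8 × 0.010725 = 68.2 km

68.2 km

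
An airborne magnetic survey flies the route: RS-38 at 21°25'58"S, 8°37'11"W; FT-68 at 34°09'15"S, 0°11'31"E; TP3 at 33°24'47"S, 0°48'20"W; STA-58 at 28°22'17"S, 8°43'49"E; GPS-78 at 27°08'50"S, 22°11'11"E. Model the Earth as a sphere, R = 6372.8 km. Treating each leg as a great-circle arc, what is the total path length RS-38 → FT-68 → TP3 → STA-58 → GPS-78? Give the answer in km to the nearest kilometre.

4180 km

RS-38: φ = -21.43278°, λ = -8.61972°
FT-68: φ = -34.15417°, λ = +0.19194°
TP3: φ = -33.41306°, λ = -0.80556°
STA-58: φ = -28.37139°, λ = +8.73028°
GPS-78: φ = -27.14722°, λ = +22.18639°
RS-38→FT-68: c = 0.260114 rad, d = 1657.65 km
FT-68→TP3: c = 0.019408 rad, d = 123.68 km
TP3→STA-58: c = 0.167633 rad, d = 1068.29 km
STA-58→GPS-78: c = 0.208809 rad, d = 1330.70 km
Total = 1657.65 + 123.68 + 1068.29 + 1330.70 = 4180.33 km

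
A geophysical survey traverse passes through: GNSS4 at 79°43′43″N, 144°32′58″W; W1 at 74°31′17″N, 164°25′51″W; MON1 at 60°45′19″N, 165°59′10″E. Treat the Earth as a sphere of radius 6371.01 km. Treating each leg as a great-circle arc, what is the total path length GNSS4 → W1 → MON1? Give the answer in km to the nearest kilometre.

2686 km

GNSS4: φ = +79.72861°, λ = -144.54944°
W1: φ = +74.52139°, λ = -164.43083°
MON1: φ = +60.75528°, λ = +165.98611°
GNSS4→W1: c = 0.118080 rad, d = 752.29 km
W1→MON1: c = 0.303558 rad, d = 1933.97 km
Total = 752.29 + 1933.97 = 2686.26 km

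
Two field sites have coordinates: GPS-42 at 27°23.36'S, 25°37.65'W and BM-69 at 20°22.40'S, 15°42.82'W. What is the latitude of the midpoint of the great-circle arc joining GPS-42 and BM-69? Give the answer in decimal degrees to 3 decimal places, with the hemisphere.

23.961°S

GPS-42: φ = -27.38933°, λ = -25.62750°
BM-69: φ = -20.37333°, λ = -15.71367°
Bx = cos φ₂ cos Δλ = 0.923446,  By = cos φ₂ sin Δλ = 0.161397
φₘ = atan2(sin φ₁ + sin φ₂, √((cos φ₁ + Bx)² + By²)) = -23.96085°
λₘ = λ₁ + atan2(By, cos φ₁ + Bx) = -20.53571°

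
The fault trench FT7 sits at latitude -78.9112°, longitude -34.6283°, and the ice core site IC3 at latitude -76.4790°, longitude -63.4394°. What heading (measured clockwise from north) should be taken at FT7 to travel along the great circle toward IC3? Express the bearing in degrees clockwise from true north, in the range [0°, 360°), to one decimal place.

277.1°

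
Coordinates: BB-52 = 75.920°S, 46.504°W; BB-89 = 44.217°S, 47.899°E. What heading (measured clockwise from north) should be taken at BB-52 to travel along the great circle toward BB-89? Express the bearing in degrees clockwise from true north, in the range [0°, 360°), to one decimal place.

Δλ = 94.4030°
y = sin Δλ · cos φ₂ = 0.714589
x = cos φ₁ sin φ₂ − sin φ₁ cos φ₂ cos Δλ = -0.223025
θ = atan2(y, x) = 107.3333° → 107.3333° (mod 360°)

107.3°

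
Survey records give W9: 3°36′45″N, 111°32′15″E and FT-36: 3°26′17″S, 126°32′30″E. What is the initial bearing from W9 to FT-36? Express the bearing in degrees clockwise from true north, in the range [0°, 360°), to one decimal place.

115.0°

W9: φ = +3.61250°, λ = +111.53750°
FT-36: φ = -3.43806°, λ = +126.54167°
Δλ = 15.0042°
y = sin Δλ · cos φ₂ = 0.258423
x = cos φ₁ sin φ₂ − sin φ₁ cos φ₂ cos Δλ = -0.120601
θ = atan2(y, x) = 115.0175° → 115.0175° (mod 360°)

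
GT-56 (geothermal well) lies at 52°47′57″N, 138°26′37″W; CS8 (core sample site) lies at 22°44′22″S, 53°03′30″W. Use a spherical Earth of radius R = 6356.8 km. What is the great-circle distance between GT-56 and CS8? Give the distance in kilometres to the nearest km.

11677 km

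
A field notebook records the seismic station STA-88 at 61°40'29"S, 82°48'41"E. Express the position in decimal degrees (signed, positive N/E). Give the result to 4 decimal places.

-61.6747°, +82.8114°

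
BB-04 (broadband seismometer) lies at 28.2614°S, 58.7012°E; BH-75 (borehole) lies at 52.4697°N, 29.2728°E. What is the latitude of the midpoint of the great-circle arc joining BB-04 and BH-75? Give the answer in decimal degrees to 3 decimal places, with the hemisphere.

12.488°N

Bx = cos φ₂ cos Δλ = 0.530579,  By = cos φ₂ sin Δλ = -0.299312
φₘ = atan2(sin φ₁ + sin φ₂, √((cos φ₁ + Bx)² + By²)) = 12.48801°
λₘ = λ₁ + atan2(By, cos φ₁ + Bx) = 46.72780°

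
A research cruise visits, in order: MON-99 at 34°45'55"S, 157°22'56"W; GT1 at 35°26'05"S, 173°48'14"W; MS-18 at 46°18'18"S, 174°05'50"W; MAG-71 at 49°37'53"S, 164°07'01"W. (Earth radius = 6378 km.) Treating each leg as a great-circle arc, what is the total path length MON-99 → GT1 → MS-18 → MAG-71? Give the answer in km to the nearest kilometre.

MON-99: φ = -34.76528°, λ = -157.38222°
GT1: φ = -35.43472°, λ = -173.80389°
MS-18: φ = -46.30500°, λ = -174.09722°
MAG-71: φ = -49.63139°, λ = -164.11694°
MON-99→GT1: c = 0.234513 rad, d = 1495.72 km
GT1→MS-18: c = 0.189761 rad, d = 1210.30 km
MS-18→MAG-71: c = 0.130136 rad, d = 830.01 km
Total = 1495.72 + 1210.30 + 830.01 = 3536.03 km

3536 km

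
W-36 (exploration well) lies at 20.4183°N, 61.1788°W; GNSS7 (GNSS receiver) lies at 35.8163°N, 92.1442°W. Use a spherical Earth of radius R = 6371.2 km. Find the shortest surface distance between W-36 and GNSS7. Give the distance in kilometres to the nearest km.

Δφ = 15.3980°,  Δλ = -30.9654°
a = sin²(Δφ/2) + cos φ₁ cos φ₂ sin²(Δλ/2) = 0.072102
c = 2·arcsin(√a) = 0.543710 rad = 31.1523°
d = R·c = 6371.2 × 0.543710 = 3464.1 km

3464 km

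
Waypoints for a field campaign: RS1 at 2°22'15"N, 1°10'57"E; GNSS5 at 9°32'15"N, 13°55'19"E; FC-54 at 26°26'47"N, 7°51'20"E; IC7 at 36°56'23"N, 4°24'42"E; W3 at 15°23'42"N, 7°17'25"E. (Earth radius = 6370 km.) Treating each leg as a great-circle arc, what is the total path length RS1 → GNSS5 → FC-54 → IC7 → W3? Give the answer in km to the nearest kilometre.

7226 km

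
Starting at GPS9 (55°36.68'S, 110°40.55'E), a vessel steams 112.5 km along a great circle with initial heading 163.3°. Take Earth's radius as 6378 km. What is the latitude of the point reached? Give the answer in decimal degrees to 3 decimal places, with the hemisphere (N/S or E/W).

GPS9: φ = -55.61133°, λ = +110.67583°
δ = d/R = 112.5/6378 = 0.017639 rad
φ₂ = arcsin(sin φ₁ cos δ + cos φ₁ sin δ cos θ)
   = arcsin(-0.82523·0.99984 + 0.56480·0.01764·-0.95782) = -56.57823°
λ₂ = λ₁ + atan2(sin θ sin δ cos φ₁, cos δ − sin φ₁ sin φ₂) = 111.20307°

56.578°S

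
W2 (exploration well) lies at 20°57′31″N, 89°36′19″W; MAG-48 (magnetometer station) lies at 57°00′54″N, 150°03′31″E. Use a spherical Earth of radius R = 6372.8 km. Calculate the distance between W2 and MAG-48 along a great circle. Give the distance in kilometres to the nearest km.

9735 km

W2: φ = +20.95861°, λ = -89.60528°
MAG-48: φ = +57.01500°, λ = +150.05861°
Δφ = 36.0564°,  Δλ = -120.3361°
a = sin²(Δφ/2) + cos φ₁ cos φ₂ sin²(Δλ/2) = 0.478370
c = 2·arcsin(√a) = 1.527523 rad = 87.5206°
d = R·c = 6372.8 × 1.527523 = 9734.6 km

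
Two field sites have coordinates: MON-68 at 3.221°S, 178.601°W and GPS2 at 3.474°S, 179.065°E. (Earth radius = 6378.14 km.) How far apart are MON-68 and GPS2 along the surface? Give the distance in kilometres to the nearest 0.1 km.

Δφ = -0.2530°,  Δλ = -2.3340°
a = sin²(Δφ/2) + cos φ₁ cos φ₂ sin²(Δλ/2) = 0.000418
c = 2·arcsin(√a) = 0.040905 rad = 2.3437°
d = R·c = 6378.14 × 0.040905 = 260.9 km

260.9 km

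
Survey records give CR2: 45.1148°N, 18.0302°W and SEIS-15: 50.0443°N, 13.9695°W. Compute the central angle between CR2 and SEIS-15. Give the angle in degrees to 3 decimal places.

5.637°

Δφ = 4.9295°,  Δλ = 4.0607°
a = sin²(Δφ/2) + cos φ₁ cos φ₂ sin²(Δλ/2) = 0.002418
c = 2·arcsin(√a) = 0.098391 rad = 5.6374°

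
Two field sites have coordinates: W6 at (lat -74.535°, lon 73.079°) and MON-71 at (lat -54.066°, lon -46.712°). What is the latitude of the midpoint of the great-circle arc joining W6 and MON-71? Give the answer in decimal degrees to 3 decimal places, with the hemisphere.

Bx = cos φ₂ cos Δλ = -0.291571,  By = cos φ₂ sin Δλ = -0.509297
φₘ = atan2(sin φ₁ + sin φ₂, √((cos φ₁ + Bx)² + By²)) = -73.95921°
λₘ = λ₁ + atan2(By, cos φ₁ + Bx) = -19.72237°

73.959°S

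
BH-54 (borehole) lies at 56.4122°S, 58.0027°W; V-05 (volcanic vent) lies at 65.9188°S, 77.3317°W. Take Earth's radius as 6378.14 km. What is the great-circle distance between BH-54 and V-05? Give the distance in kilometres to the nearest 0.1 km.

Δφ = -9.5066°,  Δλ = -19.3290°
a = sin²(Δφ/2) + cos φ₁ cos φ₂ sin²(Δλ/2) = 0.013228
c = 2·arcsin(√a) = 0.230540 rad = 13.2090°
d = R·c = 6378.14 × 0.230540 = 1470.4 km

1470.4 km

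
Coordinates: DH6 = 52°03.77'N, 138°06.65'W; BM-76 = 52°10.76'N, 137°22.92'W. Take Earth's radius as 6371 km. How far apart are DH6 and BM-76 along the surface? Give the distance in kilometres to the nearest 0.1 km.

DH6: φ = +52.06283°, λ = -138.11083°
BM-76: φ = +52.17933°, λ = -137.38200°
Δφ = 0.1165°,  Δλ = 0.7288°
a = sin²(Δφ/2) + cos φ₁ cos φ₂ sin²(Δλ/2) = 0.000016
c = 2·arcsin(√a) = 0.008071 rad = 0.4624°
d = R·c = 6371 × 0.008071 = 51.4 km

51.4 km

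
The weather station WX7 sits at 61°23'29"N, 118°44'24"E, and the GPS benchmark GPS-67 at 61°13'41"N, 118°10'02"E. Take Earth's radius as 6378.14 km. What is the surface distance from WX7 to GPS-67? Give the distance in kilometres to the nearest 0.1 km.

35.6 km

WX7: φ = +61.39139°, λ = +118.74000°
GPS-67: φ = +61.22806°, λ = +118.16722°
Δφ = -0.1633°,  Δλ = -0.5728°
a = sin²(Δφ/2) + cos φ₁ cos φ₂ sin²(Δλ/2) = 0.000008
c = 2·arcsin(√a) = 0.005582 rad = 0.3198°
d = R·c = 6378.14 × 0.005582 = 35.6 km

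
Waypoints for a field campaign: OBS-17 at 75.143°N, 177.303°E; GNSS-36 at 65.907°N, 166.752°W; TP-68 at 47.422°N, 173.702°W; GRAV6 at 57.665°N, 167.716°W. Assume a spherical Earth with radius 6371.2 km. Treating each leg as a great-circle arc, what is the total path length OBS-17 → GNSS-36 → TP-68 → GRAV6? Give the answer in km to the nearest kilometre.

OBS-17→GNSS-36: c = 0.184607 rad, d = 1176.17 km
GNSS-36→TP-68: c = 0.328965 rad, d = 2095.90 km
TP-68→GRAV6: c = 0.189550 rad, d = 1207.66 km
Total = 1176.17 + 2095.90 + 1207.66 = 4479.73 km

4480 km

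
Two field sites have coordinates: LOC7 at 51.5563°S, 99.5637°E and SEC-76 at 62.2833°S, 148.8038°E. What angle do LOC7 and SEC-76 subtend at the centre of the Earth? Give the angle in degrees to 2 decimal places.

28.10°

Δφ = -10.7270°,  Δλ = 49.2401°
a = sin²(Δφ/2) + cos φ₁ cos φ₂ sin²(Δλ/2) = 0.058925
c = 2·arcsin(√a) = 0.490388 rad = 28.0972°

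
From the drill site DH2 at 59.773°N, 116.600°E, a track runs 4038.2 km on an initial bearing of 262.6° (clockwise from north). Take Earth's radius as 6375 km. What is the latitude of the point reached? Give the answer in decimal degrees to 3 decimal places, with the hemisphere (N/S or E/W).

41.150°N

δ = d/R = 4038.2/6375 = 0.633443 rad
φ₂ = arcsin(sin φ₁ cos δ + cos φ₁ sin δ cos θ)
   = arcsin(0.86404·0.80599 + 0.50343·0.59192·-0.12880) = 41.14977°
λ₂ = λ₁ + atan2(sin θ sin δ cos φ₁, cos δ − sin φ₁ sin φ₂) = 65.38081°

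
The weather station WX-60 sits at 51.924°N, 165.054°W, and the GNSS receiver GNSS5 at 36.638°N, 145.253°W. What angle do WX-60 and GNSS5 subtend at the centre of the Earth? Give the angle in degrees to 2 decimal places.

20.71°

Δφ = -15.2860°,  Δλ = 19.8010°
a = sin²(Δφ/2) + cos φ₁ cos φ₂ sin²(Δλ/2) = 0.032318
c = 2·arcsin(√a) = 0.361512 rad = 20.7131°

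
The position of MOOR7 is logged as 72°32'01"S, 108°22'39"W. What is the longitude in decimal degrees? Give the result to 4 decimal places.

108° + 22′/60 + 39″/3600 = 108 + 0.36667 + 0.01083 = 108.3775°

108.3775°W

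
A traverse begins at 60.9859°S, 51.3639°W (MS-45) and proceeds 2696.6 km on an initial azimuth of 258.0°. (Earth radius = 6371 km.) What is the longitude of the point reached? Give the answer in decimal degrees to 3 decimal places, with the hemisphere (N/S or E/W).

98.911°W

δ = d/R = 2696.6/6371 = 0.423262 rad
φ₂ = arcsin(sin φ₁ cos δ + cos φ₁ sin δ cos θ)
   = arcsin(-0.87450·0.91175 + 0.48502·0.41074·-0.20791) = -57.00825°
λ₂ = λ₁ + atan2(sin θ sin δ cos φ₁, cos δ − sin φ₁ sin φ₂) = -98.91062°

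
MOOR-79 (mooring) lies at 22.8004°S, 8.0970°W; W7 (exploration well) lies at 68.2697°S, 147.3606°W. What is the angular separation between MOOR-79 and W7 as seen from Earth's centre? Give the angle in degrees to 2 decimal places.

84.18°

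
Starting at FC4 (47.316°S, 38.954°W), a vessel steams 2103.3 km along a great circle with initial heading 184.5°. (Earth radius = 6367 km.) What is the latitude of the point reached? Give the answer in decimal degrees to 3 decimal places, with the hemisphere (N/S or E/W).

66.147°S

δ = d/R = 2103.3/6367 = 0.330344 rad
φ₂ = arcsin(sin φ₁ cos δ + cos φ₁ sin δ cos θ)
   = arcsin(-0.73510·0.94593 + 0.67795·0.32437·-0.99692) = -66.14708°
λ₂ = λ₁ + atan2(sin θ sin δ cos φ₁, cos δ − sin φ₁ sin φ₂) = -42.56220°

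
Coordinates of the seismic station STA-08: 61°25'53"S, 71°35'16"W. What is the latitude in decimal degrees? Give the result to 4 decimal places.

61° + 25′/60 + 53″/3600 = 61 + 0.41667 + 0.01472 = 61.4314°

61.4314°S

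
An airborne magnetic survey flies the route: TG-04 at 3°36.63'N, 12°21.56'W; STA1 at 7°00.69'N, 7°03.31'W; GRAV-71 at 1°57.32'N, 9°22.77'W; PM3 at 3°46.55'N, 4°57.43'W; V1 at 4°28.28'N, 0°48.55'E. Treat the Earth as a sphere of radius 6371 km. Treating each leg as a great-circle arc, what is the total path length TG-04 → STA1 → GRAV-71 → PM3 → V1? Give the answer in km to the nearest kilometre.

TG-04: φ = +3.61050°, λ = -12.35933°
STA1: φ = +7.01150°, λ = -7.05517°
GRAV-71: φ = +1.95533°, λ = -9.37950°
PM3: φ = +3.77583°, λ = -4.95717°
V1: φ = +4.47133°, λ = +0.80917°
TG-04→STA1: c = 0.109625 rad, d = 698.42 km
STA1→GRAV-71: c = 0.097067 rad, d = 618.42 km
GRAV-71→PM3: c = 0.083376 rad, d = 531.19 km
PM3→V1: c = 0.101111 rad, d = 644.18 km
Total = 698.42 + 618.42 + 531.19 + 644.18 = 2492.20 km

2492 km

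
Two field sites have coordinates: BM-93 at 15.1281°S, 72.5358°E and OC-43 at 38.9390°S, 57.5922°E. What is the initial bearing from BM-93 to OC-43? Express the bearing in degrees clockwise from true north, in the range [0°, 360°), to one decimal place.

206.0°

Δλ = -14.9436°
y = sin Δλ · cos φ₂ = -0.200574
x = cos φ₁ sin φ₂ − sin φ₁ cos φ₂ cos Δλ = -0.410585
θ = atan2(y, x) = -153.9641° → 206.0359° (mod 360°)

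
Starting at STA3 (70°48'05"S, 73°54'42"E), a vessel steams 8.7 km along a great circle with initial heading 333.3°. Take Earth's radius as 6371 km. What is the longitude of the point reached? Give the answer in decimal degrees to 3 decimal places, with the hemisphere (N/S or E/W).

STA3: φ = -70.80139°, λ = +73.91167°
δ = d/R = 8.7/6371 = 0.001366 rad
φ₂ = arcsin(sin φ₁ cos δ + cos φ₁ sin δ cos θ)
   = arcsin(-0.94438·1.00000 + 0.32884·0.00137·0.89337) = -70.73146°
λ₂ = λ₁ + atan2(sin θ sin δ cos φ₁, cos δ − sin φ₁ sin φ₂) = 73.80513°

73.805°E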